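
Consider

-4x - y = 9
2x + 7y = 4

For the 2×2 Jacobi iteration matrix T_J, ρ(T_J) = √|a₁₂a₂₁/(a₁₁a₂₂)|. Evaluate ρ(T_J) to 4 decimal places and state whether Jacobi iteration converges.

0.2673

a₁₂a₂₁/(a₁₁a₂₂) = (-1)·(2) / ((-4)·(7)) = 0.071429
ρ = √|0.071429| = √0.071429 = 0.2673
ρ < 1, so Jacobi converges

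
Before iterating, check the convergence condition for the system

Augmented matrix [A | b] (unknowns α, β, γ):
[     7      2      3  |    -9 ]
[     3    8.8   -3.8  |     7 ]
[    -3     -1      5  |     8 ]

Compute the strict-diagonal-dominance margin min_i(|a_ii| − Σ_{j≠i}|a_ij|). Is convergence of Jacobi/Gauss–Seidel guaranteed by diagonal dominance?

row 1: |7| − (2+3) = 2
row 2: |8.8| − (3+3.8) = 2
row 3: |5| − (3+1) = 1
minimum over rows = 1 → strictly diagonally dominant (convergence guaranteed)

1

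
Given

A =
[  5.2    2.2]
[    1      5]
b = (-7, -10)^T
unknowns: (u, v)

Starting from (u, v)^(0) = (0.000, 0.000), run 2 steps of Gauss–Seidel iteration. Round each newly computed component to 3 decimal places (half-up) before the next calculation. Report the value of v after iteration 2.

Iteration 1:
  u = (-7 - (2.2)·0.000) / (5.2) = -1.346
  v = (-10 - (1)·-1.346) / (5) = -1.731
Iteration 2:
  u = (-7 - (2.2)·-1.731) / (5.2) = -0.614
  v = (-10 - (1)·-0.614) / (5) = -1.877

-1.877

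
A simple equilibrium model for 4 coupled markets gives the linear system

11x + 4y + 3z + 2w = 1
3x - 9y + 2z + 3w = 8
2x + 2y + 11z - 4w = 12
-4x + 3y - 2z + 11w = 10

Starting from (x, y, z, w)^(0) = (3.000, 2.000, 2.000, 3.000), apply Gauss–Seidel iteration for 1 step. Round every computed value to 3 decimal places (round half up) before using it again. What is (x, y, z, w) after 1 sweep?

Iteration 1:
  x = (1 - (4)·2.000 - (3)·2.000 - (2)·3.000) / (11) = -1.727
  y = (8 - (3)·-1.727 - (2)·2.000 - (3)·3.000) / (-9) = -0.020
  z = (12 - (2)·-1.727 - (2)·-0.020 - (-4)·3.000) / (11) = 2.499
  w = (10 - (-4)·-1.727 - (3)·-0.020 - (-2)·2.499) / (11) = 0.741

(-1.727, -0.020, 2.499, 0.741)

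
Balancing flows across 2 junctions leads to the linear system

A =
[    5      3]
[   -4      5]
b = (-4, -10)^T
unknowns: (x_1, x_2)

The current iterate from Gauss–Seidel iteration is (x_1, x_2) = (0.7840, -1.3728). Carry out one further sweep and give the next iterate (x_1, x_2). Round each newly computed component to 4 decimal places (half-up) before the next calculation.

One sweep:
  x_1 = (-4 - (3)·-1.3728) / (5) = 0.0237
  x_2 = (-10 - (-4)·0.0237) / (5) = -1.9810

(0.0237, -1.9810)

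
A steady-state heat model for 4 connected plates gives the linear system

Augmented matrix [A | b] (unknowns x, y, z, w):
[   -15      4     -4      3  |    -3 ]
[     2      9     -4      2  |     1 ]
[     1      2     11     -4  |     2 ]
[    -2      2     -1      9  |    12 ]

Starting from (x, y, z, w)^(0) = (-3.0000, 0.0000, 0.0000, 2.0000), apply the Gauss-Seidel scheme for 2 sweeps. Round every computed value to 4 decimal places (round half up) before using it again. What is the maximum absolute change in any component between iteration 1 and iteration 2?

Iteration 1:
  x = (-3 - (4)·0.0000 - (-4)·0.0000 - (3)·2.0000) / (-15) = 0.6000
  y = (1 - (2)·0.6000 - (-4)·0.0000 - (2)·2.0000) / (9) = -0.4667
  z = (2 - (1)·0.6000 - (2)·-0.4667 - (-4)·2.0000) / (11) = 0.9394
  w = (12 - (-2)·0.6000 - (2)·-0.4667 - (-1)·0.9394) / (9) = 1.6748
Iteration 2:
  x = (-3 - (4)·-0.4667 - (-4)·0.9394 - (3)·1.6748) / (-15) = 0.1600
  y = (1 - (2)·0.1600 - (-4)·0.9394 - (2)·1.6748) / (9) = 0.1209
  z = (2 - (1)·0.1600 - (2)·0.1209 - (-4)·1.6748) / (11) = 0.7543
  w = (12 - (-2)·0.1600 - (2)·0.1209 - (-1)·0.7543) / (9) = 1.4258
Change: (-0.4400, 0.5876, -0.1851, -0.2490) → max |·| = 0.5876

0.5876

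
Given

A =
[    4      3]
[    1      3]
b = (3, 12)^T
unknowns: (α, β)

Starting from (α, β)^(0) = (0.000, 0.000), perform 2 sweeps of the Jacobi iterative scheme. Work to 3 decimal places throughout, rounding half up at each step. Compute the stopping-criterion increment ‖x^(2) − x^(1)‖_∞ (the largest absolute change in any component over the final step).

3.000

Iteration 1:
  α = (3 - (3)·0.000) / (4) = 0.750
  β = (12 - (1)·0.000) / (3) = 4.000
Iteration 2:
  α = (3 - (3)·4.000) / (4) = -2.250
  β = (12 - (1)·0.750) / (3) = 3.750
Change: (-3.000, -0.250) → max |·| = 3.000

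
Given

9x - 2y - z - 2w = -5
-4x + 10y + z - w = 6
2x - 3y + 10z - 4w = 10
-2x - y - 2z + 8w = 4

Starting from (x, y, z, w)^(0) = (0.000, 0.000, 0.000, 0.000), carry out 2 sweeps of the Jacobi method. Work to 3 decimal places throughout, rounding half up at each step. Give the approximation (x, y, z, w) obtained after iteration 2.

Iteration 1:
  x = (-5 - (-2)·0.000 - (-1)·0.000 - (-2)·0.000) / (9) = -0.556
  y = (6 - (-4)·0.000 - (1)·0.000 - (-1)·0.000) / (10) = 0.600
  z = (10 - (2)·0.000 - (-3)·0.000 - (-4)·0.000) / (10) = 1.000
  w = (4 - (-2)·0.000 - (-1)·0.000 - (-2)·0.000) / (8) = 0.500
Iteration 2:
  x = (-5 - (-2)·0.600 - (-1)·1.000 - (-2)·0.500) / (9) = -0.200
  y = (6 - (-4)·-0.556 - (1)·1.000 - (-1)·0.500) / (10) = 0.328
  z = (10 - (2)·-0.556 - (-3)·0.600 - (-4)·0.500) / (10) = 1.491
  w = (4 - (-2)·-0.556 - (-1)·0.600 - (-2)·1.000) / (8) = 0.686

(-0.200, 0.328, 1.491, 0.686)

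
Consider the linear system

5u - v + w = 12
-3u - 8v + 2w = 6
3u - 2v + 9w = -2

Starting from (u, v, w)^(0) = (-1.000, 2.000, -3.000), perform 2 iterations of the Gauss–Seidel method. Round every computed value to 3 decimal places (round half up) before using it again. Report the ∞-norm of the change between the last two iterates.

1.161

Iteration 1:
  u = (12 - (-1)·2.000 - (1)·-3.000) / (5) = 3.400
  v = (6 - (-3)·3.400 - (2)·-3.000) / (-8) = -2.775
  w = (-2 - (3)·3.400 - (-2)·-2.775) / (9) = -1.972
Iteration 2:
  u = (12 - (-1)·-2.775 - (1)·-1.972) / (5) = 2.239
  v = (6 - (-3)·2.239 - (2)·-1.972) / (-8) = -2.083
  w = (-2 - (3)·2.239 - (-2)·-2.083) / (9) = -1.431
Change: (-1.161, 0.692, 0.541) → max |·| = 1.161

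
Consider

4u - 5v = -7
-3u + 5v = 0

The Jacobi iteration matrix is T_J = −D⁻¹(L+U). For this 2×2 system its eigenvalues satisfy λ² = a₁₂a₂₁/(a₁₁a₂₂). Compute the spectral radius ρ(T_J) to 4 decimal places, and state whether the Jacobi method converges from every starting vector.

0.8660

a₁₂a₂₁/(a₁₁a₂₂) = (-5)·(-3) / ((4)·(5)) = 0.750000
ρ = √|0.750000| = √0.750000 = 0.8660
ρ < 1, so Jacobi converges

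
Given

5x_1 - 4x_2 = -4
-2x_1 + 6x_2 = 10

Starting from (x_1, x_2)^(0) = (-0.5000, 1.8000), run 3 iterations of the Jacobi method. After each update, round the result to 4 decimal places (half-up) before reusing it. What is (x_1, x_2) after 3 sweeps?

Iteration 1:
  x_1 = (-4 - (-4)·1.8000) / (5) = 0.6400
  x_2 = (10 - (-2)·-0.5000) / (6) = 1.5000
Iteration 2:
  x_1 = (-4 - (-4)·1.5000) / (5) = 0.4000
  x_2 = (10 - (-2)·0.6400) / (6) = 1.8800
Iteration 3:
  x_1 = (-4 - (-4)·1.8800) / (5) = 0.7040
  x_2 = (10 - (-2)·0.4000) / (6) = 1.8000

(0.7040, 1.8000)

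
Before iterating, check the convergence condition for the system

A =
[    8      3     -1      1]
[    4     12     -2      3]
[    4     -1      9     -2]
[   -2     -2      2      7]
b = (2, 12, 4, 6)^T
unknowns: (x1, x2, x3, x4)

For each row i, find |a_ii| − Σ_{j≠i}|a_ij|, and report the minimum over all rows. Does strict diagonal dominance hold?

row 1: |8| − (3+1+1) = 3
row 2: |12| − (4+2+3) = 3
row 3: |9| − (4+1+2) = 2
row 4: |7| − (2+2+2) = 1
minimum over rows = 1 → strictly diagonally dominant (convergence guaranteed)

1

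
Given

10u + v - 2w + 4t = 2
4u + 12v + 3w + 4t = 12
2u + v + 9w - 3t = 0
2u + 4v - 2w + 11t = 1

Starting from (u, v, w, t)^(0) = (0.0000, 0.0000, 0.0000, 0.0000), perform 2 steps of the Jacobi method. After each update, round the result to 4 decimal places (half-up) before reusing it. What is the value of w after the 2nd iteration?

-0.1253

Iteration 1:
  u = (2 - (1)·0.0000 - (-2)·0.0000 - (4)·0.0000) / (10) = 0.2000
  v = (12 - (4)·0.0000 - (3)·0.0000 - (4)·0.0000) / (12) = 1.0000
  w = (0 - (2)·0.0000 - (1)·0.0000 - (-3)·0.0000) / (9) = 0.0000
  t = (1 - (2)·0.0000 - (4)·0.0000 - (-2)·0.0000) / (11) = 0.0909
Iteration 2:
  u = (2 - (1)·1.0000 - (-2)·0.0000 - (4)·0.0909) / (10) = 0.0636
  v = (12 - (4)·0.2000 - (3)·0.0000 - (4)·0.0909) / (12) = 0.9030
  w = (0 - (2)·0.2000 - (1)·1.0000 - (-3)·0.0909) / (9) = -0.1253
  t = (1 - (2)·0.2000 - (4)·1.0000 - (-2)·0.0000) / (11) = -0.3091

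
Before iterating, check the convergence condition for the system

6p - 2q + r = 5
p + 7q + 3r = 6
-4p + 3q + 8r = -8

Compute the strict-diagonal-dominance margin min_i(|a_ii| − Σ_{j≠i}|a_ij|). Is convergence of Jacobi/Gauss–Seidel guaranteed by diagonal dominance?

1

row 1: |6| − (2+1) = 3
row 2: |7| − (1+3) = 3
row 3: |8| − (4+3) = 1
minimum over rows = 1 → strictly diagonally dominant (convergence guaranteed)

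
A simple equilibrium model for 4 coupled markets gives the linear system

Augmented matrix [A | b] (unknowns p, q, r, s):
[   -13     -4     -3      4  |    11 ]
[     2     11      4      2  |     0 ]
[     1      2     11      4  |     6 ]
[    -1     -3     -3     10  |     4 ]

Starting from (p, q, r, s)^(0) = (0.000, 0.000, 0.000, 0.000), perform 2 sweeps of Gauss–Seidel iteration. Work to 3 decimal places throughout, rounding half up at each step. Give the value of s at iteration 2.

Iteration 1:
  p = (11 - (-4)·0.000 - (-3)·0.000 - (4)·0.000) / (-13) = -0.846
  q = (0 - (2)·-0.846 - (4)·0.000 - (2)·0.000) / (11) = 0.154
  r = (6 - (1)·-0.846 - (2)·0.154 - (4)·0.000) / (11) = 0.594
  s = (4 - (-1)·-0.846 - (-3)·0.154 - (-3)·0.594) / (10) = 0.540
Iteration 2:
  p = (11 - (-4)·0.154 - (-3)·0.594 - (4)·0.540) / (-13) = -0.864
  q = (0 - (2)·-0.864 - (4)·0.594 - (2)·0.540) / (11) = -0.157
  r = (6 - (1)·-0.864 - (2)·-0.157 - (4)·0.540) / (11) = 0.456
  s = (4 - (-1)·-0.864 - (-3)·-0.157 - (-3)·0.456) / (10) = 0.403

0.403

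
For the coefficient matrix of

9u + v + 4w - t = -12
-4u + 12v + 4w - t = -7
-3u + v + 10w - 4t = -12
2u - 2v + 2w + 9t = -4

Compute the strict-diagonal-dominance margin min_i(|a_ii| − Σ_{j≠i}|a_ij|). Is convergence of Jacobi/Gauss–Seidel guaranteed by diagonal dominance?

2

row 1: |9| − (1+4+1) = 3
row 2: |12| − (4+4+1) = 3
row 3: |10| − (3+1+4) = 2
row 4: |9| − (2+2+2) = 3
minimum over rows = 2 → strictly diagonally dominant (convergence guaranteed)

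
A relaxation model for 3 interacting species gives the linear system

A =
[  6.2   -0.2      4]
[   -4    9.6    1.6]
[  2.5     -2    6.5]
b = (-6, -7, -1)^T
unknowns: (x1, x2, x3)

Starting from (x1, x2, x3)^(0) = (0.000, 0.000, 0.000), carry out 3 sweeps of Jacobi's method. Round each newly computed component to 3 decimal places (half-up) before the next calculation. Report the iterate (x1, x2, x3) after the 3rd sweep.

(-1.000, -1.100, -0.151)

Iteration 1:
  x1 = (-6 - (-0.2)·0.000 - (4)·0.000) / (6.2) = -0.968
  x2 = (-7 - (-4)·0.000 - (1.6)·0.000) / (9.6) = -0.729
  x3 = (-1 - (2.5)·0.000 - (-2)·0.000) / (6.5) = -0.154
Iteration 2:
  x1 = (-6 - (-0.2)·-0.729 - (4)·-0.154) / (6.2) = -0.892
  x2 = (-7 - (-4)·-0.968 - (1.6)·-0.154) / (9.6) = -1.107
  x3 = (-1 - (2.5)·-0.968 - (-2)·-0.729) / (6.5) = -0.006
Iteration 3:
  x1 = (-6 - (-0.2)·-1.107 - (4)·-0.006) / (6.2) = -1.000
  x2 = (-7 - (-4)·-0.892 - (1.6)·-0.006) / (9.6) = -1.100
  x3 = (-1 - (2.5)·-0.892 - (-2)·-1.107) / (6.5) = -0.151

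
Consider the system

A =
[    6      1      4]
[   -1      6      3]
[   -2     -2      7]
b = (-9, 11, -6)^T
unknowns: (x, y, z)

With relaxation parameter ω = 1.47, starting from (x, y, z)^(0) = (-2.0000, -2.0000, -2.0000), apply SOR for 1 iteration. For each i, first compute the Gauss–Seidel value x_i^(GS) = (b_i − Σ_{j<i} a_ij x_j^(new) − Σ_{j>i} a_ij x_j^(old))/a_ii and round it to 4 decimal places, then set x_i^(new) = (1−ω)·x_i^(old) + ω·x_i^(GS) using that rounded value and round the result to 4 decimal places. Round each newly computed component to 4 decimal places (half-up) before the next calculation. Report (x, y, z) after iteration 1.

(1.1850, 5.3953, 2.4437)

Iteration 1:
  x: GS value = (-9 - (1)·-2.0000 - (4)·-2.0000) / (6) = 0.1667;  x ← (1−ω)·-2.0000 + ω·0.1667 = 1.1850
  y: GS value = (11 - (-1)·1.1850 - (3)·-2.0000) / (6) = 3.0308;  y ← (1−ω)·-2.0000 + ω·3.0308 = 5.3953
  z: GS value = (-6 - (-2)·1.1850 - (-2)·5.3953) / (7) = 1.0229;  z ← (1−ω)·-2.0000 + ω·1.0229 = 2.4437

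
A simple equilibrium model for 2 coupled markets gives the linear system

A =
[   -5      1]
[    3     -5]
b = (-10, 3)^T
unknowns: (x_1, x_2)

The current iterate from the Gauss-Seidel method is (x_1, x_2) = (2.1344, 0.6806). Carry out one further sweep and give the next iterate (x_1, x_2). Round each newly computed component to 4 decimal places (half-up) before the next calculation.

(2.1361, 0.6817)

One sweep:
  x_1 = (-10 - (1)·0.6806) / (-5) = 2.1361
  x_2 = (3 - (3)·2.1361) / (-5) = 0.6817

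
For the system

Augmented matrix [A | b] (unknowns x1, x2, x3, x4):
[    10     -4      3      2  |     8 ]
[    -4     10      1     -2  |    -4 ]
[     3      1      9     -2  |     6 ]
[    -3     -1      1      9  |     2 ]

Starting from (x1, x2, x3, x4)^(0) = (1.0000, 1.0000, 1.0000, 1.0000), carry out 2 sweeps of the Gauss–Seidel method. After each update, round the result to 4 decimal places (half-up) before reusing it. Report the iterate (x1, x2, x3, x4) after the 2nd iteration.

(0.5186, -0.1823, 0.5985, 0.3083)

Iteration 1:
  x1 = (8 - (-4)·1.0000 - (3)·1.0000 - (2)·1.0000) / (10) = 0.7000
  x2 = (-4 - (-4)·0.7000 - (1)·1.0000 - (-2)·1.0000) / (10) = -0.0200
  x3 = (6 - (3)·0.7000 - (1)·-0.0200 - (-2)·1.0000) / (9) = 0.6578
  x4 = (2 - (-3)·0.7000 - (-1)·-0.0200 - (1)·0.6578) / (9) = 0.3802
Iteration 2:
  x1 = (8 - (-4)·-0.0200 - (3)·0.6578 - (2)·0.3802) / (10) = 0.5186
  x2 = (-4 - (-4)·0.5186 - (1)·0.6578 - (-2)·0.3802) / (10) = -0.1823
  x3 = (6 - (3)·0.5186 - (1)·-0.1823 - (-2)·0.3802) / (9) = 0.5985
  x4 = (2 - (-3)·0.5186 - (-1)·-0.1823 - (1)·0.5985) / (9) = 0.3083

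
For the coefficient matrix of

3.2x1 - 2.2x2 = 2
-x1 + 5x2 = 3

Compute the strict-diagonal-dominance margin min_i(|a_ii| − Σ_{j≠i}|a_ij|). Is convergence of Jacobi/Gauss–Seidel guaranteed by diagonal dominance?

row 1: |3.2| − (2.2) = 1
row 2: |5| − (1) = 4
minimum over rows = 1 → strictly diagonally dominant (convergence guaranteed)

1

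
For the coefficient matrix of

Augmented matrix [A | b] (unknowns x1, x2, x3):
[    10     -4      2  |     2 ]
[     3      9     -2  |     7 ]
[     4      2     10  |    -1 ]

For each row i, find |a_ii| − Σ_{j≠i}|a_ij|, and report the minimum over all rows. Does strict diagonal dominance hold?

row 1: |10| − (4+2) = 4
row 2: |9| − (3+2) = 4
row 3: |10| − (4+2) = 4
minimum over rows = 4 → strictly diagonally dominant (convergence guaranteed)

4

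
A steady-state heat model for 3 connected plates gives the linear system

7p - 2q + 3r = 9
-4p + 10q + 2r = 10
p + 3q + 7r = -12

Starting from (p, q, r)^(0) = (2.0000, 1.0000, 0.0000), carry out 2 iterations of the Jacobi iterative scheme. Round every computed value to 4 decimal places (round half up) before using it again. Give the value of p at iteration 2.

Iteration 1:
  p = (9 - (-2)·1.0000 - (3)·0.0000) / (7) = 1.5714
  q = (10 - (-4)·2.0000 - (2)·0.0000) / (10) = 1.8000
  r = (-12 - (1)·2.0000 - (3)·1.0000) / (7) = -2.4286
Iteration 2:
  p = (9 - (-2)·1.8000 - (3)·-2.4286) / (7) = 2.8408
  q = (10 - (-4)·1.5714 - (2)·-2.4286) / (10) = 2.1143
  r = (-12 - (1)·1.5714 - (3)·1.8000) / (7) = -2.7102

2.8408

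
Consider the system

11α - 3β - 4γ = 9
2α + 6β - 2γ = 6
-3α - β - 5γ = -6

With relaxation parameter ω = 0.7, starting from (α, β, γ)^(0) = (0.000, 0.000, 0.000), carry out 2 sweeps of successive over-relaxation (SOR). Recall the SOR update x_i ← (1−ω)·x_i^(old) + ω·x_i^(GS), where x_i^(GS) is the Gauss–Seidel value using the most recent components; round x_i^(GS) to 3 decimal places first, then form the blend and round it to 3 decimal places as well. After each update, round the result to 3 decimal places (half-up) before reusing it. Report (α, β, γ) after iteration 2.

Iteration 1:
  α: GS value = (9 - (-3)·0.000 - (-4)·0.000) / (11) = 0.818;  α ← (1−ω)·0.000 + ω·0.818 = 0.573
  β: GS value = (6 - (2)·0.573 - (-2)·0.000) / (6) = 0.809;  β ← (1−ω)·0.000 + ω·0.809 = 0.566
  γ: GS value = (-6 - (-3)·0.573 - (-1)·0.566) / (-5) = 0.743;  γ ← (1−ω)·0.000 + ω·0.743 = 0.520
Iteration 2:
  α: GS value = (9 - (-3)·0.566 - (-4)·0.520) / (11) = 1.162;  α ← (1−ω)·0.573 + ω·1.162 = 0.985
  β: GS value = (6 - (2)·0.985 - (-2)·0.520) / (6) = 0.845;  β ← (1−ω)·0.566 + ω·0.845 = 0.761
  γ: GS value = (-6 - (-3)·0.985 - (-1)·0.761) / (-5) = 0.457;  γ ← (1−ω)·0.520 + ω·0.457 = 0.476

(0.985, 0.761, 0.476)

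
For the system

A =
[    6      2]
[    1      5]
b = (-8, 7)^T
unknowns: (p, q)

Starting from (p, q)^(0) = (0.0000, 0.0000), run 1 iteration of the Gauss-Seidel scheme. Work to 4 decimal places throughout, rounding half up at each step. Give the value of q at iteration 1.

Iteration 1:
  p = (-8 - (2)·0.0000) / (6) = -1.3333
  q = (7 - (1)·-1.3333) / (5) = 1.6667

1.6667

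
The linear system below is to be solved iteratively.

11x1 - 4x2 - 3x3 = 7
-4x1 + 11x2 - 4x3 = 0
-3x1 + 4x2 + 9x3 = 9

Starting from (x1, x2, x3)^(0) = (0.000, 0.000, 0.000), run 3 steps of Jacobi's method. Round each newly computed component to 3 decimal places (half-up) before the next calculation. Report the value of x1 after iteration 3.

1.183

Iteration 1:
  x1 = (7 - (-4)·0.000 - (-3)·0.000) / (11) = 0.636
  x2 = (0 - (-4)·0.000 - (-4)·0.000) / (11) = 0.000
  x3 = (9 - (-3)·0.000 - (4)·0.000) / (9) = 1.000
Iteration 2:
  x1 = (7 - (-4)·0.000 - (-3)·1.000) / (11) = 0.909
  x2 = (0 - (-4)·0.636 - (-4)·1.000) / (11) = 0.595
  x3 = (9 - (-3)·0.636 - (4)·0.000) / (9) = 1.212
Iteration 3:
  x1 = (7 - (-4)·0.595 - (-3)·1.212) / (11) = 1.183
  x2 = (0 - (-4)·0.909 - (-4)·1.212) / (11) = 0.771
  x3 = (9 - (-3)·0.909 - (4)·0.595) / (9) = 1.039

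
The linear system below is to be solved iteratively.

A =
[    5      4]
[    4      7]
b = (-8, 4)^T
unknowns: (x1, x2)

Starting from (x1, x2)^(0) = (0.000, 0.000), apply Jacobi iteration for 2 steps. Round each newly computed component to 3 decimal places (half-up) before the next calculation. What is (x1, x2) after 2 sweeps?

(-2.057, 1.486)

Iteration 1:
  x1 = (-8 - (4)·0.000) / (5) = -1.600
  x2 = (4 - (4)·0.000) / (7) = 0.571
Iteration 2:
  x1 = (-8 - (4)·0.571) / (5) = -2.057
  x2 = (4 - (4)·-1.600) / (7) = 1.486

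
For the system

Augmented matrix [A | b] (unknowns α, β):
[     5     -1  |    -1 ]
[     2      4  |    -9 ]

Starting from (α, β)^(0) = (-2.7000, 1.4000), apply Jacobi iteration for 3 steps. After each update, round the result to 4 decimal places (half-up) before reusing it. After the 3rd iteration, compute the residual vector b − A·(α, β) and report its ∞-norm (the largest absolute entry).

0.5560

Iteration 1:
  α = (-1 - (-1)·1.4000) / (5) = 0.0800
  β = (-9 - (2)·-2.7000) / (4) = -0.9000
Iteration 2:
  α = (-1 - (-1)·-0.9000) / (5) = -0.3800
  β = (-9 - (2)·0.0800) / (4) = -2.2900
Iteration 3:
  α = (-1 - (-1)·-2.2900) / (5) = -0.6580
  β = (-9 - (2)·-0.3800) / (4) = -2.0600
Residual b − A·x = (0.2300, 0.5560); ∞-norm = 0.5560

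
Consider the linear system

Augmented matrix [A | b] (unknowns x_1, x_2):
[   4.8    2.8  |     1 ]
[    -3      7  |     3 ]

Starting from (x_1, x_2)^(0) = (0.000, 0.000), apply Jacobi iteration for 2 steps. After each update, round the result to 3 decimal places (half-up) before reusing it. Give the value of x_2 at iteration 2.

0.518

Iteration 1:
  x_1 = (1 - (2.8)·0.000) / (4.8) = 0.208
  x_2 = (3 - (-3)·0.000) / (7) = 0.429
Iteration 2:
  x_1 = (1 - (2.8)·0.429) / (4.8) = -0.042
  x_2 = (3 - (-3)·0.208) / (7) = 0.518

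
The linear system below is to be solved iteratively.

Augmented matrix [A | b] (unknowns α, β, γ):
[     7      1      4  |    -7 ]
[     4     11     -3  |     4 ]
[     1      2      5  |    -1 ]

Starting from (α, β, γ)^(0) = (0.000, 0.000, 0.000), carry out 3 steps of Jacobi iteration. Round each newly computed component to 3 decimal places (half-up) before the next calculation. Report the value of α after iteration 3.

-1.013

Iteration 1:
  α = (-7 - (1)·0.000 - (4)·0.000) / (7) = -1.000
  β = (4 - (4)·0.000 - (-3)·0.000) / (11) = 0.364
  γ = (-1 - (1)·0.000 - (2)·0.000) / (5) = -0.200
Iteration 2:
  α = (-7 - (1)·0.364 - (4)·-0.200) / (7) = -0.938
  β = (4 - (4)·-1.000 - (-3)·-0.200) / (11) = 0.673
  γ = (-1 - (1)·-1.000 - (2)·0.364) / (5) = -0.146
Iteration 3:
  α = (-7 - (1)·0.673 - (4)·-0.146) / (7) = -1.013
  β = (4 - (4)·-0.938 - (-3)·-0.146) / (11) = 0.665
  γ = (-1 - (1)·-0.938 - (2)·0.673) / (5) = -0.282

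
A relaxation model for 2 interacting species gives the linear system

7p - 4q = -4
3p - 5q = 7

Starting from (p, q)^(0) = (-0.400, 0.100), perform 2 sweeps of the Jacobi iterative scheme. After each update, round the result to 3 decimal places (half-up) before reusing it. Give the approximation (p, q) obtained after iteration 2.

Iteration 1:
  p = (-4 - (-4)·0.100) / (7) = -0.514
  q = (7 - (3)·-0.400) / (-5) = -1.640
Iteration 2:
  p = (-4 - (-4)·-1.640) / (7) = -1.509
  q = (7 - (3)·-0.514) / (-5) = -1.708

(-1.509, -1.708)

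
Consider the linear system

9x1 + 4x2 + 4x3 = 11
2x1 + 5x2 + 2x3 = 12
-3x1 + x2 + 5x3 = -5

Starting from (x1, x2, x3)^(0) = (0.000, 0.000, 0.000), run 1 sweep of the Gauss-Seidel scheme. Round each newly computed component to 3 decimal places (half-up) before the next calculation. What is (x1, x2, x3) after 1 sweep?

Iteration 1:
  x1 = (11 - (4)·0.000 - (4)·0.000) / (9) = 1.222
  x2 = (12 - (2)·1.222 - (2)·0.000) / (5) = 1.911
  x3 = (-5 - (-3)·1.222 - (1)·1.911) / (5) = -0.649

(1.222, 1.911, -0.649)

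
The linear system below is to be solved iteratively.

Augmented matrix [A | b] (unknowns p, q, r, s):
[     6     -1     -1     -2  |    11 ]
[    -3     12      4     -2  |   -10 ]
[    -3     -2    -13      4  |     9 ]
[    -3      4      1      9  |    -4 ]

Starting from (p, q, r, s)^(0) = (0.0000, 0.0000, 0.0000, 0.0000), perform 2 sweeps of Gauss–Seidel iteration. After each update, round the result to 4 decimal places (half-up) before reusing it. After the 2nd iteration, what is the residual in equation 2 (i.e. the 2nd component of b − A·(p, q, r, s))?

-0.8282

Iteration 1:
  p = (11 - (-1)·0.0000 - (-1)·0.0000 - (-2)·0.0000) / (6) = 1.8333
  q = (-10 - (-3)·1.8333 - (4)·0.0000 - (-2)·0.0000) / (12) = -0.3750
  r = (9 - (-3)·1.8333 - (-2)·-0.3750 - (4)·0.0000) / (-13) = -1.0577
  s = (-4 - (-3)·1.8333 - (4)·-0.3750 - (1)·-1.0577) / (9) = 0.4508
Iteration 2:
  p = (11 - (-1)·-0.3750 - (-1)·-1.0577 - (-2)·0.4508) / (6) = 1.7448
  q = (-10 - (-3)·1.7448 - (4)·-1.0577 - (-2)·0.4508) / (12) = 0.0306
  r = (9 - (-3)·1.7448 - (-2)·0.0306 - (4)·0.4508) / (-13) = -0.9610
  s = (-4 - (-3)·1.7448 - (4)·0.0306 - (1)·-0.9610) / (9) = 0.2303
Residual b − A·x = (0.0614, -0.8282, 0.8814, 0.0003)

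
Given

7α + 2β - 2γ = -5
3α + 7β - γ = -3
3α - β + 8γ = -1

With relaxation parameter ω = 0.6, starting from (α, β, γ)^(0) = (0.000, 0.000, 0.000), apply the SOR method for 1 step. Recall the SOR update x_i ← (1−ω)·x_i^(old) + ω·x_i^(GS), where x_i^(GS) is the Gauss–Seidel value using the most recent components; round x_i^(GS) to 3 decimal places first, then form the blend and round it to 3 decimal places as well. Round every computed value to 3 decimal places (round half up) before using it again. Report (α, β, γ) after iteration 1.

(-0.428, -0.147, 0.010)

Iteration 1:
  α: GS value = (-5 - (2)·0.000 - (-2)·0.000) / (7) = -0.714;  α ← (1−ω)·0.000 + ω·-0.714 = -0.428
  β: GS value = (-3 - (3)·-0.428 - (-1)·0.000) / (7) = -0.245;  β ← (1−ω)·0.000 + ω·-0.245 = -0.147
  γ: GS value = (-1 - (3)·-0.428 - (-1)·-0.147) / (8) = 0.017;  γ ← (1−ω)·0.000 + ω·0.017 = 0.010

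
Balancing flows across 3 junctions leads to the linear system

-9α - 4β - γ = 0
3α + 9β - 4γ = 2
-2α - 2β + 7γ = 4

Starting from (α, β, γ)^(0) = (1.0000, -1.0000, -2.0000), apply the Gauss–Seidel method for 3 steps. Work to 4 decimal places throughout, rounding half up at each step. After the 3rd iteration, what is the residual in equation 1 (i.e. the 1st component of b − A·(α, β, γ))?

Iteration 1:
  α = (0 - (-4)·-1.0000 - (-1)·-2.0000) / (-9) = 0.6667
  β = (2 - (3)·0.6667 - (-4)·-2.0000) / (9) = -0.8889
  γ = (4 - (-2)·0.6667 - (-2)·-0.8889) / (7) = 0.5079
Iteration 2:
  α = (0 - (-4)·-0.8889 - (-1)·0.5079) / (-9) = 0.3386
  β = (2 - (3)·0.3386 - (-4)·0.5079) / (9) = 0.3351
  γ = (4 - (-2)·0.3386 - (-2)·0.3351) / (7) = 0.7639
Iteration 3:
  α = (0 - (-4)·0.3351 - (-1)·0.7639) / (-9) = -0.2338
  β = (2 - (3)·-0.2338 - (-4)·0.7639) / (9) = 0.6397
  γ = (4 - (-2)·-0.2338 - (-2)·0.6397) / (7) = 0.6874
Residual b − A·x = (1.1420, -0.3063, 0.0000)

1.1420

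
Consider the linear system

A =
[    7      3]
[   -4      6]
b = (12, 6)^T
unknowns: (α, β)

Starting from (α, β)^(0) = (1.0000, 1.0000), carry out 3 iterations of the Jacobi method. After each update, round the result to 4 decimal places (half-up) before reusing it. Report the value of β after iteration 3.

1.6667

Iteration 1:
  α = (12 - (3)·1.0000) / (7) = 1.2857
  β = (6 - (-4)·1.0000) / (6) = 1.6667
Iteration 2:
  α = (12 - (3)·1.6667) / (7) = 1.0000
  β = (6 - (-4)·1.2857) / (6) = 1.8571
Iteration 3:
  α = (12 - (3)·1.8571) / (7) = 0.9184
  β = (6 - (-4)·1.0000) / (6) = 1.6667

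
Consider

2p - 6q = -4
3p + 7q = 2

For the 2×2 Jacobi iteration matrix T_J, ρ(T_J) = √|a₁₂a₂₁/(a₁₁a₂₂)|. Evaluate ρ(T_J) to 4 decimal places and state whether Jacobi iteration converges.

a₁₂a₂₁/(a₁₁a₂₂) = (-6)·(3) / ((2)·(7)) = -1.285714
ρ = √|-1.285714| = √1.285714 = 1.1339
ρ > 1, so Jacobi diverges

1.1339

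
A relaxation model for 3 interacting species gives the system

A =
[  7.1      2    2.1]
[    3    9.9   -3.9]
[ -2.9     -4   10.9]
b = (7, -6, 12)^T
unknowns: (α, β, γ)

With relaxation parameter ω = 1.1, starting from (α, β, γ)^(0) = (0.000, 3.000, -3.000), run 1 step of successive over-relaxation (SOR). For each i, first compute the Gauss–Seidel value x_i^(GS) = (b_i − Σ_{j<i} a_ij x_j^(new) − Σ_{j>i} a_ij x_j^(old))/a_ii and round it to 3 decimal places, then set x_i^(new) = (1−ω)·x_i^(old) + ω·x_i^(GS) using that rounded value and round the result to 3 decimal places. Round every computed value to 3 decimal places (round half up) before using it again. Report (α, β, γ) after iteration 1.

(1.131, -2.644, 0.775)

Iteration 1:
  α: GS value = (7 - (2)·3.000 - (2.1)·-3.000) / (7.1) = 1.028;  α ← (1−ω)·0.000 + ω·1.028 = 1.131
  β: GS value = (-6 - (3)·1.131 - (-3.9)·-3.000) / (9.9) = -2.131;  β ← (1−ω)·3.000 + ω·-2.131 = -2.644
  γ: GS value = (12 - (-2.9)·1.131 - (-4)·-2.644) / (10.9) = 0.432;  γ ← (1−ω)·-3.000 + ω·0.432 = 0.775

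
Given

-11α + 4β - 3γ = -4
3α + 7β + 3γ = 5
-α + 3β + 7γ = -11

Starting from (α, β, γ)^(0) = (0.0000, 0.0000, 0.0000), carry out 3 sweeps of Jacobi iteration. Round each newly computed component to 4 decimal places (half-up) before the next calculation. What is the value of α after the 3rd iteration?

1.3095

Iteration 1:
  α = (-4 - (4)·0.0000 - (-3)·0.0000) / (-11) = 0.3636
  β = (5 - (3)·0.0000 - (3)·0.0000) / (7) = 0.7143
  γ = (-11 - (-1)·0.0000 - (3)·0.0000) / (7) = -1.5714
Iteration 2:
  α = (-4 - (4)·0.7143 - (-3)·-1.5714) / (-11) = 1.0519
  β = (5 - (3)·0.3636 - (3)·-1.5714) / (7) = 1.2319
  γ = (-11 - (-1)·0.3636 - (3)·0.7143) / (7) = -1.8256
Iteration 3:
  α = (-4 - (4)·1.2319 - (-3)·-1.8256) / (-11) = 1.3095
  β = (5 - (3)·1.0519 - (3)·-1.8256) / (7) = 1.0459
  γ = (-11 - (-1)·1.0519 - (3)·1.2319) / (7) = -1.9491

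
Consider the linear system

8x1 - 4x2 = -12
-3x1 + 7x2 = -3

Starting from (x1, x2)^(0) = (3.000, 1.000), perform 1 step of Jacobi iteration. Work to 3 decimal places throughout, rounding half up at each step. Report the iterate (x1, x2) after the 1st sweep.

Iteration 1:
  x1 = (-12 - (-4)·1.000) / (8) = -1.000
  x2 = (-3 - (-3)·3.000) / (7) = 0.857

(-1.000, 0.857)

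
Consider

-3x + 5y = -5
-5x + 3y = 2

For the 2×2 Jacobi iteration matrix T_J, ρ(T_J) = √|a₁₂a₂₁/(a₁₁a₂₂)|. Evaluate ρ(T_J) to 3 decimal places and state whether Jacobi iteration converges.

a₁₂a₂₁/(a₁₁a₂₂) = (5)·(-5) / ((-3)·(3)) = 2.777778
ρ = √|2.777778| = √2.777778 = 1.667
ρ > 1, so Jacobi diverges

1.667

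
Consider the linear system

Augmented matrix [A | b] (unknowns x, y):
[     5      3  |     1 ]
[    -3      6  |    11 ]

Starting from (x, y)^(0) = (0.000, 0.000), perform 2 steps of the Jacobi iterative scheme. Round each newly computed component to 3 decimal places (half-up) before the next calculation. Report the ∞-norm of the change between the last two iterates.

1.100

Iteration 1:
  x = (1 - (3)·0.000) / (5) = 0.200
  y = (11 - (-3)·0.000) / (6) = 1.833
Iteration 2:
  x = (1 - (3)·1.833) / (5) = -0.900
  y = (11 - (-3)·0.200) / (6) = 1.933
Change: (-1.100, 0.100) → max |·| = 1.100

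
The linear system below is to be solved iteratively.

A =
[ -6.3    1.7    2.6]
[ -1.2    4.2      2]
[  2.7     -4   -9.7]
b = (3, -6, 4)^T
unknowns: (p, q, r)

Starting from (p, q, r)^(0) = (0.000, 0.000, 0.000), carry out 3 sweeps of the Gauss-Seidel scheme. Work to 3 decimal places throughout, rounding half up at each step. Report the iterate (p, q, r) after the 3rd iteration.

Iteration 1:
  p = (3 - (1.7)·0.000 - (2.6)·0.000) / (-6.3) = -0.476
  q = (-6 - (-1.2)·-0.476 - (2)·0.000) / (4.2) = -1.565
  r = (4 - (2.7)·-0.476 - (-4)·-1.565) / (-9.7) = 0.100
Iteration 2:
  p = (3 - (1.7)·-1.565 - (2.6)·0.100) / (-6.3) = -0.857
  q = (-6 - (-1.2)·-0.857 - (2)·0.100) / (4.2) = -1.721
  r = (4 - (2.7)·-0.857 - (-4)·-1.721) / (-9.7) = 0.059
Iteration 3:
  p = (3 - (1.7)·-1.721 - (2.6)·0.059) / (-6.3) = -0.916
  q = (-6 - (-1.2)·-0.916 - (2)·0.059) / (4.2) = -1.718
  r = (4 - (2.7)·-0.916 - (-4)·-1.718) / (-9.7) = 0.041

(-0.916, -1.718, 0.041)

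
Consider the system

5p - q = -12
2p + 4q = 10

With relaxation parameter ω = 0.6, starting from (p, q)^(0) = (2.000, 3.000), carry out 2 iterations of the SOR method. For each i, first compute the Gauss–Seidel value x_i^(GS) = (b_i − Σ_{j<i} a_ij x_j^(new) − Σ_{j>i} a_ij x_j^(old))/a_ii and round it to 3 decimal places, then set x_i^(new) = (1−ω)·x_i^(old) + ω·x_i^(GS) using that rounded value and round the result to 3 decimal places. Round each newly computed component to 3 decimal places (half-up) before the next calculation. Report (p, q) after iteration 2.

Iteration 1:
  p: GS value = (-12 - (-1)·3.000) / (5) = -1.800;  p ← (1−ω)·2.000 + ω·-1.800 = -0.280
  q: GS value = (10 - (2)·-0.280) / (4) = 2.640;  q ← (1−ω)·3.000 + ω·2.640 = 2.784
Iteration 2:
  p: GS value = (-12 - (-1)·2.784) / (5) = -1.843;  p ← (1−ω)·-0.280 + ω·-1.843 = -1.218
  q: GS value = (10 - (2)·-1.218) / (4) = 3.109;  q ← (1−ω)·2.784 + ω·3.109 = 2.979

(-1.218, 2.979)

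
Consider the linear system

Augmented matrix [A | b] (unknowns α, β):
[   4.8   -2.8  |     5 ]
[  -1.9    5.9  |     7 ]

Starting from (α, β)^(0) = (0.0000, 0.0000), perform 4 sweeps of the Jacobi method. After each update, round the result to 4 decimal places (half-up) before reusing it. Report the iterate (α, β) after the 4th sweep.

(2.0595, 1.8078)

Iteration 1:
  α = (5 - (-2.8)·0.0000) / (4.8) = 1.0417
  β = (7 - (-1.9)·0.0000) / (5.9) = 1.1864
Iteration 2:
  α = (5 - (-2.8)·1.1864) / (4.8) = 1.7337
  β = (7 - (-1.9)·1.0417) / (5.9) = 1.5219
Iteration 3:
  α = (5 - (-2.8)·1.5219) / (4.8) = 1.9294
  β = (7 - (-1.9)·1.7337) / (5.9) = 1.7448
Iteration 4:
  α = (5 - (-2.8)·1.7448) / (4.8) = 2.0595
  β = (7 - (-1.9)·1.9294) / (5.9) = 1.8078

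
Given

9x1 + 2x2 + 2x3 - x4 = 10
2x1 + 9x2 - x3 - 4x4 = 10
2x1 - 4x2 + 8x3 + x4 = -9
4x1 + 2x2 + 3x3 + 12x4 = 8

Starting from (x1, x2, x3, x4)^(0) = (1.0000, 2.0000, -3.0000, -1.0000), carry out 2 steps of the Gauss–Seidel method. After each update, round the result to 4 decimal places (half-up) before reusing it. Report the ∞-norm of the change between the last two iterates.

Iteration 1:
  x1 = (10 - (2)·2.0000 - (2)·-3.0000 - (-1)·-1.0000) / (9) = 1.2222
  x2 = (10 - (2)·1.2222 - (-1)·-3.0000 - (-4)·-1.0000) / (9) = 0.0617
  x3 = (-9 - (2)·1.2222 - (-4)·0.0617 - (1)·-1.0000) / (8) = -1.2747
  x4 = (8 - (4)·1.2222 - (2)·0.0617 - (3)·-1.2747) / (12) = 0.5677
Iteration 2:
  x1 = (10 - (2)·0.0617 - (2)·-1.2747 - (-1)·0.5677) / (9) = 1.4437
  x2 = (10 - (2)·1.4437 - (-1)·-1.2747 - (-4)·0.5677) / (9) = 0.9010
  x3 = (-9 - (2)·1.4437 - (-4)·0.9010 - (1)·0.5677) / (8) = -1.1064
  x4 = (8 - (4)·1.4437 - (2)·0.9010 - (3)·-1.1064) / (12) = 0.3119
Change: (0.2215, 0.8393, 0.1683, -0.2558) → max |·| = 0.8393

0.8393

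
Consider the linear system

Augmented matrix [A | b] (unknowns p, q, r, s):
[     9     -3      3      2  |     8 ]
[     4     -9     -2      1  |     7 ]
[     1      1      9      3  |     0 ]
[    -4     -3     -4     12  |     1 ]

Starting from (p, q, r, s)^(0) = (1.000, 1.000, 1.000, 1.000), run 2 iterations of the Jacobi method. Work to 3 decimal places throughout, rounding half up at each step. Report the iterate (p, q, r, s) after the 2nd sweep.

Iteration 1:
  p = (8 - (-3)·1.000 - (3)·1.000 - (2)·1.000) / (9) = 0.667
  q = (7 - (4)·1.000 - (-2)·1.000 - (1)·1.000) / (-9) = -0.444
  r = (0 - (1)·1.000 - (1)·1.000 - (3)·1.000) / (9) = -0.556
  s = (1 - (-4)·1.000 - (-3)·1.000 - (-4)·1.000) / (12) = 1.000
Iteration 2:
  p = (8 - (-3)·-0.444 - (3)·-0.556 - (2)·1.000) / (9) = 0.704
  q = (7 - (4)·0.667 - (-2)·-0.556 - (1)·1.000) / (-9) = -0.247
  r = (0 - (1)·0.667 - (1)·-0.444 - (3)·1.000) / (9) = -0.358
  s = (1 - (-4)·0.667 - (-3)·-0.444 - (-4)·-0.556) / (12) = 0.009

(0.704, -0.247, -0.358, 0.009)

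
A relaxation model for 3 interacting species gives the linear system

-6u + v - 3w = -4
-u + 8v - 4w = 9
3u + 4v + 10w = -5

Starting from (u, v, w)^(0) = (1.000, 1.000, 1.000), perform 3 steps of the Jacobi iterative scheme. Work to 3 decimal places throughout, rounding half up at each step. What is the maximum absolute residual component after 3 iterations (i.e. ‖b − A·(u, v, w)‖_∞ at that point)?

Iteration 1:
  u = (-4 - (1)·1.000 - (-3)·1.000) / (-6) = 0.333
  v = (9 - (-1)·1.000 - (-4)·1.000) / (8) = 1.750
  w = (-5 - (3)·1.000 - (4)·1.000) / (10) = -1.200
Iteration 2:
  u = (-4 - (1)·1.750 - (-3)·-1.200) / (-6) = 1.558
  v = (9 - (-1)·0.333 - (-4)·-1.200) / (8) = 0.567
  w = (-5 - (3)·0.333 - (4)·1.750) / (10) = -1.300
Iteration 3:
  u = (-4 - (1)·0.567 - (-3)·-1.300) / (-6) = 1.411
  v = (9 - (-1)·1.558 - (-4)·-1.300) / (8) = 0.670
  w = (-5 - (3)·1.558 - (4)·0.567) / (10) = -1.194
Residual b − A·x = (0.214, 0.275, 0.027); ∞-norm = 0.275

0.275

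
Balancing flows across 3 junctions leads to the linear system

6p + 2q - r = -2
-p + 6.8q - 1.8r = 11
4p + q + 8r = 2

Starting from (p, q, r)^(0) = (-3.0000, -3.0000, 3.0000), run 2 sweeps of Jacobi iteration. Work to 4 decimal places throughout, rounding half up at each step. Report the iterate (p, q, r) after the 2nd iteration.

Iteration 1:
  p = (-2 - (2)·-3.0000 - (-1)·3.0000) / (6) = 1.1667
  q = (11 - (-1)·-3.0000 - (-1.8)·3.0000) / (6.8) = 1.9706
  r = (2 - (4)·-3.0000 - (1)·-3.0000) / (8) = 2.1250
Iteration 2:
  p = (-2 - (2)·1.9706 - (-1)·2.1250) / (6) = -0.6360
  q = (11 - (-1)·1.1667 - (-1.8)·2.1250) / (6.8) = 2.3517
  r = (2 - (4)·1.1667 - (1)·1.9706) / (8) = -0.5797

(-0.6360, 2.3517, -0.5797)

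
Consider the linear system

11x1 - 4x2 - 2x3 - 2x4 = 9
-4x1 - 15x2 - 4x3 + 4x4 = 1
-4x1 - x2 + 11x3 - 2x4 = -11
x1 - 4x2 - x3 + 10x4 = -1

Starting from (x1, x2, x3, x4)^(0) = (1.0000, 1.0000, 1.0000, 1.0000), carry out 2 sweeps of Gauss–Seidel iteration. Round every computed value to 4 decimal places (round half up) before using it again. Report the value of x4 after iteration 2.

-0.3420

Iteration 1:
  x1 = (9 - (-4)·1.0000 - (-2)·1.0000 - (-2)·1.0000) / (11) = 1.5455
  x2 = (1 - (-4)·1.5455 - (-4)·1.0000 - (4)·1.0000) / (-15) = -0.4788
  x3 = (-11 - (-4)·1.5455 - (-1)·-0.4788 - (-2)·1.0000) / (11) = -0.2997
  x4 = (-1 - (1)·1.5455 - (-4)·-0.4788 - (-1)·-0.2997) / (10) = -0.4760
Iteration 2:
  x1 = (9 - (-4)·-0.4788 - (-2)·-0.2997 - (-2)·-0.4760) / (11) = 0.5030
  x2 = (1 - (-4)·0.5030 - (-4)·-0.2997 - (4)·-0.4760) / (-15) = -0.2478
  x3 = (-11 - (-4)·0.5030 - (-1)·-0.2478 - (-2)·-0.4760) / (11) = -0.9262
  x4 = (-1 - (1)·0.5030 - (-4)·-0.2478 - (-1)·-0.9262) / (10) = -0.3420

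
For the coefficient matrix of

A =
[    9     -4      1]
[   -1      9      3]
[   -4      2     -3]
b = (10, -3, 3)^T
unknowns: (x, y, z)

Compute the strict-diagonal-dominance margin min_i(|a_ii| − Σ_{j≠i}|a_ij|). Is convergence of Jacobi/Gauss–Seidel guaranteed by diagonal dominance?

-3

row 1: |9| − (4+1) = 4
row 2: |9| − (1+3) = 5
row 3: |-3| − (4+2) = -3
minimum over rows = -3 → not strictly diagonally dominant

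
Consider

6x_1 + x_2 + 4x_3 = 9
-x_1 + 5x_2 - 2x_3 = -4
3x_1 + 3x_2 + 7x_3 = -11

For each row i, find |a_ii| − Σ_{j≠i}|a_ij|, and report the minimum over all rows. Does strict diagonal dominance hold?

1

row 1: |6| − (1+4) = 1
row 2: |5| − (1+2) = 2
row 3: |7| − (3+3) = 1
minimum over rows = 1 → strictly diagonally dominant (convergence guaranteed)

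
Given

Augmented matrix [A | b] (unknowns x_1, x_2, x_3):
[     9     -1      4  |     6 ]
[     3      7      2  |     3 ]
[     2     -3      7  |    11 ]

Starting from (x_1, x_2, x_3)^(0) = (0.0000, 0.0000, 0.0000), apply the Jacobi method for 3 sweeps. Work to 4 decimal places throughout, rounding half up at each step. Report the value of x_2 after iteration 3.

-0.0253

Iteration 1:
  x_1 = (6 - (-1)·0.0000 - (4)·0.0000) / (9) = 0.6667
  x_2 = (3 - (3)·0.0000 - (2)·0.0000) / (7) = 0.4286
  x_3 = (11 - (2)·0.0000 - (-3)·0.0000) / (7) = 1.5714
Iteration 2:
  x_1 = (6 - (-1)·0.4286 - (4)·1.5714) / (9) = 0.0159
  x_2 = (3 - (3)·0.6667 - (2)·1.5714) / (7) = -0.3061
  x_3 = (11 - (2)·0.6667 - (-3)·0.4286) / (7) = 1.5646
Iteration 3:
  x_1 = (6 - (-1)·-0.3061 - (4)·1.5646) / (9) = -0.0627
  x_2 = (3 - (3)·0.0159 - (2)·1.5646) / (7) = -0.0253
  x_3 = (11 - (2)·0.0159 - (-3)·-0.3061) / (7) = 1.4357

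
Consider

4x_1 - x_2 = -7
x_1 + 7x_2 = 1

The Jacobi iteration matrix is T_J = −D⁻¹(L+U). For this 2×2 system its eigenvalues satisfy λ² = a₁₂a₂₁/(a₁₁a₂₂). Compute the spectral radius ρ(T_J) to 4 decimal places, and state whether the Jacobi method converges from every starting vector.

0.1890

a₁₂a₂₁/(a₁₁a₂₂) = (-1)·(1) / ((4)·(7)) = -0.035714
ρ = √|-0.035714| = √0.035714 = 0.1890
ρ < 1, so Jacobi converges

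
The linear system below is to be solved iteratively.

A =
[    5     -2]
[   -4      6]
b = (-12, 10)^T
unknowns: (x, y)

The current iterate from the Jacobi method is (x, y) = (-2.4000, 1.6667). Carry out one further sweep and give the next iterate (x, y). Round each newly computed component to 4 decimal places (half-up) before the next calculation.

One sweep:
  x = (-12 - (-2)·1.6667) / (5) = -1.7333
  y = (10 - (-4)·-2.4000) / (6) = 0.0667

(-1.7333, 0.0667)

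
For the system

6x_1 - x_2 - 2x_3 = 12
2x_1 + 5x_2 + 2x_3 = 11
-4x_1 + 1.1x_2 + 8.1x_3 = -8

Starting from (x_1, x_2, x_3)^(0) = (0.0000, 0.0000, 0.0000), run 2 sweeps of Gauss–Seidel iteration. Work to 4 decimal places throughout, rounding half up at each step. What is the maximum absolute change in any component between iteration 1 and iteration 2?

0.1700

Iteration 1:
  x_1 = (12 - (-1)·0.0000 - (-2)·0.0000) / (6) = 2.0000
  x_2 = (11 - (2)·2.0000 - (2)·0.0000) / (5) = 1.4000
  x_3 = (-8 - (-4)·2.0000 - (1.1)·1.4000) / (8.1) = -0.1901
Iteration 2:
  x_1 = (12 - (-1)·1.4000 - (-2)·-0.1901) / (6) = 2.1700
  x_2 = (11 - (2)·2.1700 - (2)·-0.1901) / (5) = 1.4080
  x_3 = (-8 - (-4)·2.1700 - (1.1)·1.4080) / (8.1) = -0.1073
Change: (0.1700, 0.0080, 0.0828) → max |·| = 0.1700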